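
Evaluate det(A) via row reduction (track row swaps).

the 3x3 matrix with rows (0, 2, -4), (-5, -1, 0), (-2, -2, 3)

det(A) = -2

Forward elimination:
R1 <-> R2   (pivot in column 1 was zero)
[ -5  -1   0 ]
[  0   2  -4 ]
[ -2  -2   3 ]
R3 <- R3 - (2/5)*R1:  [    0  -8/5     3 ]
R3 <- R3 - (-4/5)*R2:  [    0     0  -1/5 ]
Upper-triangular form:
[ -5  -1     0 ]
[  0   2    -4 ]
[  0   0  -1/5 ]
det(A) = (-1)^1 * (-5) * (2) * (-1/5) = -2  (1 row swap -> sign -1)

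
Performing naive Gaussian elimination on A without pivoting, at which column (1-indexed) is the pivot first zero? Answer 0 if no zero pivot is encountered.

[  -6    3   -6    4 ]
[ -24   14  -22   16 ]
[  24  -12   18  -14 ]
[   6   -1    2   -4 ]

Naive forward elimination:
R2 <- R2 - (4)*R1:  [ 0  2  2  0 ]
R3 <- R3 - (-4)*R1:  [  0   0  -6   2 ]
R4 <- R4 - (-1)*R1:  [  0   2  -4   0 ]
R4 <- R4 - (1)*R2:  [  0   0  -6   0 ]
R4 <- R4 - (1)*R3:  [  0   0   0  -2 ]
All pivots nonzero; naive elimination completes without hitting a zero pivot.

first zero-pivot column = 0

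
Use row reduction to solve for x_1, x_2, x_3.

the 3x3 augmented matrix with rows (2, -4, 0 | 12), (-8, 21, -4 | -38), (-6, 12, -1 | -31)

(2, -2, -5)

Forward elimination on [A|b]:
R2 <- R2 - (-4)*R1:  [  0   5  -4  10 ]
R3 <- R3 - (-3)*R1:  [  0   0  -1   5 ]
Row echelon form:
[ 2  -4   0  |  12 ]
[ 0   5  -4  |  10 ]
[ 0   0  -1  |   5 ]
Back-substitution:
x_3 = (5) / -1 = -5
x_2 = (10 - (-4)*(-5)) / 5 = -2
x_1 = (12 - (-4)*(-2)) / 2 = 2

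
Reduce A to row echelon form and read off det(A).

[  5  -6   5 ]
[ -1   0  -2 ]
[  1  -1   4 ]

Forward elimination:
R2 <- R2 - (-1/5)*R1:  [    0  -6/5    -1 ]
R3 <- R3 - (1/5)*R1:  [   0  1/5    3 ]
R3 <- R3 - (-1/6)*R2:  [    0     0  17/6 ]
Upper-triangular form:
[ 5    -6     5 ]
[ 0  -6/5    -1 ]
[ 0     0  17/6 ]
det(A) = (-1)^0 * (5) * (-6/5) * (17/6) = -17  (0 row swaps -> sign +1)

det(A) = -17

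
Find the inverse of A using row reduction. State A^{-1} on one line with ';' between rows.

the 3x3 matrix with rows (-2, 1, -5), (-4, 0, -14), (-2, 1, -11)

inverse = [-7/12 -1/4 7/12; 2/3 -1/2 1/3; 1/6 0 -1/6]

Gauss-Jordan on [A | I]:
R1 <- (1/-2)*R1:  [    1  -1/2   5/2  |  -1/2     0     0 ]
R2 <- R2 - (-4)*R1:  [  0  -2  -4  |  -2   1   0 ]
R3 <- R3 - (-2)*R1:  [  0   0  -6  |  -1   0   1 ]
R2 <- (1/-2)*R2:  [    0     1     2  |     1  -1/2     0 ]
R1 <- R1 - (-1/2)*R2:  [    1     0   7/2  |     0  -1/4     0 ]
R3 <- (1/-6)*R3:  [    0     0     1  |   1/6     0  -1/6 ]
R1 <- R1 - (7/2)*R3:  [     1      0      0  |  -7/12   -1/4   7/12 ]
R2 <- R2 - (2)*R3:  [    0     1     0  |   2/3  -1/2   1/3 ]
Right block of [I | A^{-1}] is the inverse:
[ -7/12  -1/4  7/12 ]
[   2/3  -1/2   1/3 ]
[   1/6     0  -1/6 ]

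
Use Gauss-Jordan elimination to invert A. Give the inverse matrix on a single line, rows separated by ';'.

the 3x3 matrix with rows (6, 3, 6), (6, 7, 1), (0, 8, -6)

Gauss-Jordan on [A | I]:
R1 <- (1/6)*R1:  [   1  1/2    1  |  1/6    0    0 ]
R2 <- R2 - (6)*R1:  [  0   4  -5  |  -1   1   0 ]
R2 <- (1/4)*R2:  [    0     1  -5/4  |  -1/4   1/4     0 ]
R1 <- R1 - (1/2)*R2:  [    1     0  13/8  |  7/24  -1/8     0 ]
R3 <- R3 - (8)*R2:  [  0   0   4  |   2  -2   1 ]
R3 <- (1/4)*R3:  [    0     0     1  |   1/2  -1/2   1/4 ]
R1 <- R1 - (13/8)*R3:  [      1       0       0  |  -25/48   11/16  -13/32 ]
R2 <- R2 - (-5/4)*R3:  [    0     1     0  |   3/8  -3/8  5/16 ]
Right block of [I | A^{-1}] is the inverse:
[ -25/48  11/16  -13/32 ]
[    3/8   -3/8    5/16 ]
[    1/2   -1/2     1/4 ]

inverse = [-25/48 11/16 -13/32; 3/8 -3/8 5/16; 1/2 -1/2 1/4]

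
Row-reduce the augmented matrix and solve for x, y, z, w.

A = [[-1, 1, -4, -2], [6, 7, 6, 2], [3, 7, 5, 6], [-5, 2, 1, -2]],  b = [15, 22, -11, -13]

(5, 2, -2, -5)

Forward elimination on [A|b]:
R2 <- R2 - (-6)*R1:  [   0   13  -18  -10  112 ]
R3 <- R3 - (-3)*R1:  [  0  10  -7   0  34 ]
R4 <- R4 - (5)*R1:  [   0   -3   21    8  -88 ]
R3 <- R3 - (10/13)*R2:  [       0        0    89/13   100/13  -678/13 ]
R4 <- R4 - (-3/13)*R2:  [       0        0   219/13    74/13  -808/13 ]
R4 <- R4 - (219/89)*R3:  [        0         0         0  -1178/89   5890/89 ]
Row echelon form:
[ -1   1     -4        -2  |       15 ]
[  0  13    -18       -10  |      112 ]
[  0   0  89/13    100/13  |  -678/13 ]
[  0   0      0  -1178/89  |  5890/89 ]
Back-substitution:
w = (5890/89) / (-1178/89) = -5
z = (-678/13 - (100/13)*(-5)) / (89/13) = -2
y = (112 - (-18)*(-2) - (-10)*(-5)) / 13 = 2
x = (15 - (1)*(2) - (-4)*(-2) - (-2)*(-5)) / -1 = 5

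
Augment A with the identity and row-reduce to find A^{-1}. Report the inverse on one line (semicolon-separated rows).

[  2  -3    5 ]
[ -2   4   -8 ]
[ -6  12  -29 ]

Gauss-Jordan on [A | I]:
R1 <- (1/2)*R1:  [    1  -3/2   5/2  |   1/2     0     0 ]
R2 <- R2 - (-2)*R1:  [  0   1  -3  |   1   1   0 ]
R3 <- R3 - (-6)*R1:  [   0    3  -14  |    3    0    1 ]
R1 <- R1 - (-3/2)*R2:  [   1    0   -2  |    2  3/2    0 ]
R3 <- R3 - (3)*R2:  [  0   0  -5  |   0  -3   1 ]
R3 <- (1/-5)*R3:  [    0     0     1  |     0   3/5  -1/5 ]
R1 <- R1 - (-2)*R3:  [     1      0      0  |      2  27/10   -2/5 ]
R2 <- R2 - (-3)*R3:  [    0     1     0  |     1  14/5  -3/5 ]
Right block of [I | A^{-1}] is the inverse:
[ 2  27/10  -2/5 ]
[ 1   14/5  -3/5 ]
[ 0    3/5  -1/5 ]

inverse = [2 27/10 -2/5; 1 14/5 -3/5; 0 3/5 -1/5]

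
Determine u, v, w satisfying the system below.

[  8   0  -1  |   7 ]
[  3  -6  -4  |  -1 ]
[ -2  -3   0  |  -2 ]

Forward elimination on [A|b]:
R2 <- R2 - (3/8)*R1:  [     0     -6  -29/8  -29/8 ]
R3 <- R3 - (-1/4)*R1:  [    0    -3  -1/4  -1/4 ]
R3 <- R3 - (1/2)*R2:  [     0      0  25/16  25/16 ]
Row echelon form:
[ 8   0     -1  |      7 ]
[ 0  -6  -29/8  |  -29/8 ]
[ 0   0  25/16  |  25/16 ]
Back-substitution:
w = (25/16) / (25/16) = 1
v = (-29/8 - (-29/8)*(1)) / -6 = 0
u = (7 - (-1)*(1)) / 8 = 1

(1, 0, 1)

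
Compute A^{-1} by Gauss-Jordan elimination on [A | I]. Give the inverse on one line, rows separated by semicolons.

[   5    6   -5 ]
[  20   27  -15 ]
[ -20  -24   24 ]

inverse = [24/5 -2/5 3/4; -3 1/3 -5/12; 1 0 1/4]

Gauss-Jordan on [A | I]:
R1 <- (1/5)*R1:  [   1  6/5   -1  |  1/5    0    0 ]
R2 <- R2 - (20)*R1:  [  0   3   5  |  -4   1   0 ]
R3 <- R3 - (-20)*R1:  [ 0  0  4  |  4  0  1 ]
R2 <- (1/3)*R2:  [    0     1   5/3  |  -4/3   1/3     0 ]
R1 <- R1 - (6/5)*R2:  [    1     0    -3  |   9/5  -2/5     0 ]
R3 <- (1/4)*R3:  [   0    0    1  |    1    0  1/4 ]
R1 <- R1 - (-3)*R3:  [    1     0     0  |  24/5  -2/5   3/4 ]
R2 <- R2 - (5/3)*R3:  [     0      1      0  |     -3    1/3  -5/12 ]
Right block of [I | A^{-1}] is the inverse:
[ 24/5  -2/5    3/4 ]
[   -3   1/3  -5/12 ]
[    1     0    1/4 ]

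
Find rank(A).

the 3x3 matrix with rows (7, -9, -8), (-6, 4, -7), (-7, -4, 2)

Row reduction:
R2 <- R2 - (-6/7)*R1:  [     0  -26/7  -97/7 ]
R3 <- R3 - (-1)*R1:  [   0  -13   -6 ]
R3 <- R3 - (7/2)*R2:  [    0     0  85/2 ]
Row echelon form:
[ 7     -9     -8 ]
[ 0  -26/7  -97/7 ]
[ 0      0   85/2 ]
Nonzero rows / pivot columns: 3

rank(A) = 3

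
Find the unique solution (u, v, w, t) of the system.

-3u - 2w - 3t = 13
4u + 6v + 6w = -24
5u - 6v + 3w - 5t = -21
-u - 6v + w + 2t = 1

Forward elimination on [A|b]:
R2 <- R2 - (-4/3)*R1:  [     0      6   10/3     -4  -20/3 ]
R3 <- R3 - (-5/3)*R1:  [    0    -6  -1/3   -10   2/3 ]
R4 <- R4 - (1/3)*R1:  [     0     -6    5/3      3  -10/3 ]
R3 <- R3 - (-1)*R2:  [   0    0    3  -14   -6 ]
R4 <- R4 - (-1)*R2:  [   0    0    5   -1  -10 ]
R4 <- R4 - (5/3)*R3:  [    0     0     0  67/3     0 ]
Row echelon form:
[ -3  0    -2    -3  |     13 ]
[  0  6  10/3    -4  |  -20/3 ]
[  0  0     3   -14  |     -6 ]
[  0  0     0  67/3  |      0 ]
Back-substitution:
t = (0) / (67/3) = 0
w = (-6 - (-14)*(0)) / 3 = -2
v = (-20/3 - (10/3)*(-2) - (-4)*(0)) / 6 = 0
u = (13 - (-2)*(-2) - (-3)*(0)) / -3 = -3

(-3, 0, -2, 0)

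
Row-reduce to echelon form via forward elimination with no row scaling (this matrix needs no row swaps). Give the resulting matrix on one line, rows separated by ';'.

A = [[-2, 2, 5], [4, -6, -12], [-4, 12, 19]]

REF = [-2 2 5; 0 -2 -2; 0 0 1]

Forward elimination:
R2 <- R2 - (-2)*R1:  [  0  -2  -2 ]
R3 <- R3 - (2)*R1:  [ 0  8  9 ]
R3 <- R3 - (-4)*R2:  [ 0  0  1 ]
Row echelon form:
[ -2   2   5 ]
[  0  -2  -2 ]
[  0   0   1 ]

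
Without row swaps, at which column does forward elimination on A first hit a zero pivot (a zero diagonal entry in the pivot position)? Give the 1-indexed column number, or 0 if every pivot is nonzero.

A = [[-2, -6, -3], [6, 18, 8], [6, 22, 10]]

Naive forward elimination:
R2 <- R2 - (-3)*R1:  [  0   0  -1 ]
R3 <- R3 - (-3)*R1:  [ 0  4  1 ]
Matrix at this point:
[ -2  -6  -3 ]
[  0   0  -1 ]
[  0   4   1 ]
Pivot entry (2,2) is zero but row 3 has 4 in column 2 -> naive elimination stops; a row interchange (e.g. R2 <-> R3) would be required here.

first zero-pivot column = 2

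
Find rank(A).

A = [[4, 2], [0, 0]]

Row reduction:
Row echelon form:
[ 4  2 ]
[ 0  0 ]
Nonzero rows / pivot columns: 1

rank(A) = 1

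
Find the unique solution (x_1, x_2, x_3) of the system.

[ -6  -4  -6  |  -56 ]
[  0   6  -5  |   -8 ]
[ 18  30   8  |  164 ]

Forward elimination on [A|b]:
R3 <- R3 - (-3)*R1:  [   0   18  -10   -4 ]
R3 <- R3 - (3)*R2:  [  0   0   5  20 ]
Row echelon form:
[ -6  -4  -6  |  -56 ]
[  0   6  -5  |   -8 ]
[  0   0   5  |   20 ]
Back-substitution:
x_3 = (20) / 5 = 4
x_2 = (-8 - (-5)*(4)) / 6 = 2
x_1 = (-56 - (-4)*(2) - (-6)*(4)) / -6 = 4

(4, 2, 4)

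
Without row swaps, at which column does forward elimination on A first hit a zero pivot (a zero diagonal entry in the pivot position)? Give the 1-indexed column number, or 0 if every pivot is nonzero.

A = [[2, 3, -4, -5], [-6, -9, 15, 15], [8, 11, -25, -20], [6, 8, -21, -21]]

first zero-pivot column = 2

Naive forward elimination:
R2 <- R2 - (-3)*R1:  [ 0  0  3  0 ]
R3 <- R3 - (4)*R1:  [  0  -1  -9   0 ]
R4 <- R4 - (3)*R1:  [  0  -1  -9  -6 ]
Matrix at this point:
[ 2   3  -4  -5 ]
[ 0   0   3   0 ]
[ 0  -1  -9   0 ]
[ 0  -1  -9  -6 ]
Pivot entry (2,2) is zero but row 3 has -1 in column 2 -> naive elimination stops; a row interchange (e.g. R2 <-> R3) would be required here.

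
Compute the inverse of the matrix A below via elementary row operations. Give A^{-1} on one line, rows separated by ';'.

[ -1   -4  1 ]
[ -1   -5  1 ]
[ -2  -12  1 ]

inverse = [-7 8 -1; 1 -1 0; -2 4 -1]

Gauss-Jordan on [A | I]:
R1 <- (1/-1)*R1:  [  1   4  -1  |  -1   0   0 ]
R2 <- R2 - (-1)*R1:  [  0  -1   0  |  -1   1   0 ]
R3 <- R3 - (-2)*R1:  [  0  -4  -1  |  -2   0   1 ]
R2 <- (1/-1)*R2:  [  0   1   0  |   1  -1   0 ]
R1 <- R1 - (4)*R2:  [  1   0  -1  |  -5   4   0 ]
R3 <- R3 - (-4)*R2:  [  0   0  -1  |   2  -4   1 ]
R3 <- (1/-1)*R3:  [  0   0   1  |  -2   4  -1 ]
R1 <- R1 - (-1)*R3:  [  1   0   0  |  -7   8  -1 ]
Right block of [I | A^{-1}] is the inverse:
[ -7   8  -1 ]
[  1  -1   0 ]
[ -2   4  -1 ]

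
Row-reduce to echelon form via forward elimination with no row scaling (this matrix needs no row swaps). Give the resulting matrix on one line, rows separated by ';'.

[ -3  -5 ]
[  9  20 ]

REF = [-3 -5; 0 5]

Forward elimination:
R2 <- R2 - (-3)*R1:  [ 0  5 ]
Row echelon form:
[ -3  -5 ]
[  0   5 ]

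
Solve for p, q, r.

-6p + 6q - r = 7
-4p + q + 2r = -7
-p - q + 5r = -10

(2, 3, -1)

Forward elimination on [A|b]:
R2 <- R2 - (2/3)*R1:  [     0     -3    8/3  -35/3 ]
R3 <- R3 - (1/6)*R1:  [     0     -2   31/6  -67/6 ]
R3 <- R3 - (2/3)*R2:  [      0       0   61/18  -61/18 ]
Row echelon form:
[ -6   6     -1  |       7 ]
[  0  -3    8/3  |   -35/3 ]
[  0   0  61/18  |  -61/18 ]
Back-substitution:
r = (-61/18) / (61/18) = -1
q = (-35/3 - (8/3)*(-1)) / -3 = 3
p = (7 - (6)*(3) - (-1)*(-1)) / -6 = 2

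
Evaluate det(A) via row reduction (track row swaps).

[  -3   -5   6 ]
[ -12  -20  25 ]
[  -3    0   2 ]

Forward elimination:
R2 <- R2 - (4)*R1:  [ 0  0  1 ]
R3 <- R3 - (1)*R1:  [  0   5  -4 ]
R2 <-> R3   (pivot in column 2 was zero)
[ -3  -5   6 ]
[  0   5  -4 ]
[  0   0   1 ]
Upper-triangular form:
[ -3  -5   6 ]
[  0   5  -4 ]
[  0   0   1 ]
det(A) = (-1)^1 * (-3) * (5) * (1) = 15  (1 row swap -> sign -1)

det(A) = 15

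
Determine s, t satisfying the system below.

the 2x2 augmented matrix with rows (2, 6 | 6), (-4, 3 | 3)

(0, 1)

Forward elimination on [A|b]:
R2 <- R2 - (-2)*R1:  [  0  15  15 ]
Row echelon form:
[ 2   6  |   6 ]
[ 0  15  |  15 ]
Back-substitution:
t = (15) / 15 = 1
s = (6 - (6)*(1)) / 2 = 0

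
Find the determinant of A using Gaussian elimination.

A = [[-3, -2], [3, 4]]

Forward elimination:
R2 <- R2 - (-1)*R1:  [ 0  2 ]
Upper-triangular form:
[ -3  -2 ]
[  0   2 ]
det(A) = (-1)^0 * (-3) * (2) = -6  (0 row swaps -> sign +1)

det(A) = -6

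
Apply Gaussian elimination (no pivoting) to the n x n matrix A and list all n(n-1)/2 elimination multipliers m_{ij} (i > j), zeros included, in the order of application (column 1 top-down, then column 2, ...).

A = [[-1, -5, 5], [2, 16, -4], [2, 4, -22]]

Forward elimination:
R2 <- R2 - (-2)*R1:  [ 0  6  6 ]
R3 <- R3 - (-2)*R1:  [   0   -6  -12 ]
R3 <- R3 - (-1)*R2:  [  0   0  -6 ]
Multipliers (in order of application): m_{21} = -2, m_{31} = -2, m_{32} = -1

multipliers: -2, -2, -1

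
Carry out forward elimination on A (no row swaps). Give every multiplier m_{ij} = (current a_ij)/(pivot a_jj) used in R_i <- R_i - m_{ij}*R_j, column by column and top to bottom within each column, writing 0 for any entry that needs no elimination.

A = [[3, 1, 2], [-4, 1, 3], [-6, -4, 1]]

Forward elimination:
R2 <- R2 - (-4/3)*R1:  [    0   7/3  17/3 ]
R3 <- R3 - (-2)*R1:  [  0  -2   5 ]
R3 <- R3 - (-6/7)*R2:  [    0     0  69/7 ]
Multipliers (in order of application): m_{21} = -4/3, m_{31} = -2, m_{32} = -6/7

multipliers: -4/3, -2, -6/7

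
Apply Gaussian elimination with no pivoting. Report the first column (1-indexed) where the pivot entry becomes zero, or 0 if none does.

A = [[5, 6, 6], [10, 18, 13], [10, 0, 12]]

first zero-pivot column = 0

Naive forward elimination:
R2 <- R2 - (2)*R1:  [ 0  6  1 ]
R3 <- R3 - (2)*R1:  [   0  -12    0 ]
R3 <- R3 - (-2)*R2:  [ 0  0  2 ]
All pivots nonzero; naive elimination completes without hitting a zero pivot.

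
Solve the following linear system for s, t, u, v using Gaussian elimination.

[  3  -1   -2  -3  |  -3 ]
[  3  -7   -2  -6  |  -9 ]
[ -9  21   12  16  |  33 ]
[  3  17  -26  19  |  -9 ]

Forward elimination on [A|b]:
R2 <- R2 - (1)*R1:  [  0  -6   0  -3  -6 ]
R3 <- R3 - (-3)*R1:  [  0  18   6   7  24 ]
R4 <- R4 - (1)*R1:  [   0   18  -24   22   -6 ]
R3 <- R3 - (-3)*R2:  [  0   0   6  -2   6 ]
R4 <- R4 - (-3)*R2:  [   0    0  -24   13  -24 ]
R4 <- R4 - (-4)*R3:  [ 0  0  0  5  0 ]
Row echelon form:
[ 3  -1  -2  -3  |  -3 ]
[ 0  -6   0  -3  |  -6 ]
[ 0   0   6  -2  |   6 ]
[ 0   0   0   5  |   0 ]
Back-substitution:
v = (0) / 5 = 0
u = (6 - (-2)*(0)) / 6 = 1
t = (-6 - (-3)*(0)) / -6 = 1
s = (-3 - (-1)*(1) - (-2)*(1) - (-3)*(0)) / 3 = 0

(0, 1, 1, 0)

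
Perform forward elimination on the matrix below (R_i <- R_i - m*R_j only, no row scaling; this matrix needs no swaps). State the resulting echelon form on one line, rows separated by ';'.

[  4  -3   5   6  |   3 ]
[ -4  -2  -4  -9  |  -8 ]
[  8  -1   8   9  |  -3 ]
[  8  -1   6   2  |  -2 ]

REF = [4 -3 5 6 3; 0 -5 1 -3 -5; 0 0 -1 -6 -14; 0 0 0 5 29]

Forward elimination:
R2 <- R2 - (-1)*R1:  [  0  -5   1  -3  -5 ]
R3 <- R3 - (2)*R1:  [  0   5  -2  -3  -9 ]
R4 <- R4 - (2)*R1:  [   0    5   -4  -10   -8 ]
R3 <- R3 - (-1)*R2:  [   0    0   -1   -6  -14 ]
R4 <- R4 - (-1)*R2:  [   0    0   -3  -13  -13 ]
R4 <- R4 - (3)*R3:  [  0   0   0   5  29 ]
Row echelon form:
[ 4  -3   5   6  |    3 ]
[ 0  -5   1  -3  |   -5 ]
[ 0   0  -1  -6  |  -14 ]
[ 0   0   0   5  |   29 ]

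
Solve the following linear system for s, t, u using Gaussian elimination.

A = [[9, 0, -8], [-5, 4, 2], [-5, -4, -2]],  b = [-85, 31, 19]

(-5, -1, 5)

Forward elimination on [A|b]:
R2 <- R2 - (-5/9)*R1:  [      0       4   -22/9  -146/9 ]
R3 <- R3 - (-5/9)*R1:  [      0      -4   -58/9  -254/9 ]
R3 <- R3 - (-1)*R2:  [      0       0   -80/9  -400/9 ]
Row echelon form:
[ 9  0     -8  |     -85 ]
[ 0  4  -22/9  |  -146/9 ]
[ 0  0  -80/9  |  -400/9 ]
Back-substitution:
u = (-400/9) / (-80/9) = 5
t = (-146/9 - (-22/9)*(5)) / 4 = -1
s = (-85 - (-8)*(5)) / 9 = -5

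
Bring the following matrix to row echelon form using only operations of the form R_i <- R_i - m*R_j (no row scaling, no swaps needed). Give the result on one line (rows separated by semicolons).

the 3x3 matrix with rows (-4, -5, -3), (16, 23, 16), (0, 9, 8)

REF = [-4 -5 -3; 0 3 4; 0 0 -4]

Forward elimination:
R2 <- R2 - (-4)*R1:  [ 0  3  4 ]
R3 <- R3 - (3)*R2:  [  0   0  -4 ]
Row echelon form:
[ -4  -5  -3 ]
[  0   3   4 ]
[  0   0  -4 ]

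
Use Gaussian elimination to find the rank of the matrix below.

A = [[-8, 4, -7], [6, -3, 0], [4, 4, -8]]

Row reduction:
R2 <- R2 - (-3/4)*R1:  [     0      0  -21/4 ]
R3 <- R3 - (-1/2)*R1:  [     0      6  -23/2 ]
R2 <-> R3   (pivot in column 2 was zero)
[ -8  4     -7 ]
[  0  6  -23/2 ]
[  0  0  -21/4 ]
Row echelon form:
[ -8  4     -7 ]
[  0  6  -23/2 ]
[  0  0  -21/4 ]
Nonzero rows / pivot columns: 3

rank(A) = 3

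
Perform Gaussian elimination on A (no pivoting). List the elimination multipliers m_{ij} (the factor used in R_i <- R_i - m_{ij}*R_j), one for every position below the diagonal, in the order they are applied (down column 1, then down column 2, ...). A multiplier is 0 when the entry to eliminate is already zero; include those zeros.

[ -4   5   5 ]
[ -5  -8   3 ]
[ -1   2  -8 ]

Forward elimination:
R2 <- R2 - (5/4)*R1:  [     0  -57/4  -13/4 ]
R3 <- R3 - (1/4)*R1:  [     0    3/4  -37/4 ]
R3 <- R3 - (-1/19)*R2:  [       0        0  -179/19 ]
Multipliers (in order of application): m_{21} = 5/4, m_{31} = 1/4, m_{32} = -1/19

multipliers: 5/4, 1/4, -1/19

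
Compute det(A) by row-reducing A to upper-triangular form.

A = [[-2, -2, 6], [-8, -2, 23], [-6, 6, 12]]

det(A) = 48

Forward elimination:
R2 <- R2 - (4)*R1:  [  0   6  -1 ]
R3 <- R3 - (3)*R1:  [  0  12  -6 ]
R3 <- R3 - (2)*R2:  [  0   0  -4 ]
Upper-triangular form:
[ -2  -2   6 ]
[  0   6  -1 ]
[  0   0  -4 ]
det(A) = (-1)^0 * (-2) * (6) * (-4) = 48  (0 row swaps -> sign +1)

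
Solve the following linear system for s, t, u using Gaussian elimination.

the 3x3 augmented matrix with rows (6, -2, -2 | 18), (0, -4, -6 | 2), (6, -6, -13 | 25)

(3, 1, -1)

Forward elimination on [A|b]:
R3 <- R3 - (1)*R1:  [   0   -4  -11    7 ]
R3 <- R3 - (1)*R2:  [  0   0  -5   5 ]
Row echelon form:
[ 6  -2  -2  |  18 ]
[ 0  -4  -6  |   2 ]
[ 0   0  -5  |   5 ]
Back-substitution:
u = (5) / -5 = -1
t = (2 - (-6)*(-1)) / -4 = 1
s = (18 - (-2)*(1) - (-2)*(-1)) / 6 = 3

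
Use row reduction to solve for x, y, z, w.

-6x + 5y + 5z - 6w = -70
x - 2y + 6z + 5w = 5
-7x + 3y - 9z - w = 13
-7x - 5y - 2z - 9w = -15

(1, -4, -4, 4)

Forward elimination on [A|b]:
R2 <- R2 - (-1/6)*R1:  [     0   -7/6   41/6      4  -20/3 ]
R3 <- R3 - (7/6)*R1:  [     0  -17/6  -89/6      6  284/3 ]
R4 <- R4 - (7/6)*R1:  [     0  -65/6  -47/6     -2  200/3 ]
R3 <- R3 - (17/7)*R2:  [      0       0  -220/7   -26/7   776/7 ]
R4 <- R4 - (65/7)*R2:  [      0       0  -499/7  -274/7   900/7 ]
R4 <- R4 - (499/220)*R3:  [         0          0          0  -3379/110   -6758/55 ]
Row echelon form:
[ -6     5       5         -6  |       -70 ]
[  0  -7/6    41/6          4  |     -20/3 ]
[  0     0  -220/7      -26/7  |     776/7 ]
[  0     0       0  -3379/110  |  -6758/55 ]
Back-substitution:
w = (-6758/55) / (-3379/110) = 4
z = (776/7 - (-26/7)*(4)) / (-220/7) = -4
y = (-20/3 - (41/6)*(-4) - (4)*(4)) / (-7/6) = -4
x = (-70 - (5)*(-4) - (5)*(-4) - (-6)*(4)) / -6 = 1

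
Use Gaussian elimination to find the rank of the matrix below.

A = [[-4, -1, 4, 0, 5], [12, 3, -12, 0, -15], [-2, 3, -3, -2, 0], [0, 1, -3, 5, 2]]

rank(A) = 3

Row reduction:
R2 <- R2 - (-3)*R1:  [ 0  0  0  0  0 ]
R3 <- R3 - (1/2)*R1:  [    0   7/2    -5    -2  -5/2 ]
R2 <-> R3   (pivot in column 2 was zero)
[ -4   -1   4   0     5 ]
[  0  7/2  -5  -2  -5/2 ]
[  0    0   0   0     0 ]
[  0    1  -3   5     2 ]
R4 <- R4 - (2/7)*R2:  [     0      0  -11/7   39/7   19/7 ]
R3 <-> R4   (pivot in column 3 was zero)
[ -4   -1      4     0     5 ]
[  0  7/2     -5    -2  -5/2 ]
[  0    0  -11/7  39/7  19/7 ]
[  0    0      0     0     0 ]
Row echelon form:
[ -4   -1      4     0     5 ]
[  0  7/2     -5    -2  -5/2 ]
[  0    0  -11/7  39/7  19/7 ]
[  0    0      0     0     0 ]
Nonzero rows / pivot columns: 3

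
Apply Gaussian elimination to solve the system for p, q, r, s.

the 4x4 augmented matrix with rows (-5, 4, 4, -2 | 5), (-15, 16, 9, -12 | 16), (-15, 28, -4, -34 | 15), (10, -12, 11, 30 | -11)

(3, -2, 5, -4)

Forward elimination on [A|b]:
R2 <- R2 - (3)*R1:  [  0   4  -3  -6   1 ]
R3 <- R3 - (3)*R1:  [   0   16  -16  -28    0 ]
R4 <- R4 - (-2)*R1:  [  0  -4  19  26  -1 ]
R3 <- R3 - (4)*R2:  [  0   0  -4  -4  -4 ]
R4 <- R4 - (-1)*R2:  [  0   0  16  20   0 ]
R4 <- R4 - (-4)*R3:  [   0    0    0    4  -16 ]
Row echelon form:
[ -5  4   4  -2  |    5 ]
[  0  4  -3  -6  |    1 ]
[  0  0  -4  -4  |   -4 ]
[  0  0   0   4  |  -16 ]
Back-substitution:
s = (-16) / 4 = -4
r = (-4 - (-4)*(-4)) / -4 = 5
q = (1 - (-3)*(5) - (-6)*(-4)) / 4 = -2
p = (5 - (4)*(-2) - (4)*(5) - (-2)*(-4)) / -5 = 3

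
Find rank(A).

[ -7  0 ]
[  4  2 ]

rank(A) = 2

Row reduction:
R2 <- R2 - (-4/7)*R1:  [ 0  2 ]
Row echelon form:
[ -7  0 ]
[  0  2 ]
Nonzero rows / pivot columns: 2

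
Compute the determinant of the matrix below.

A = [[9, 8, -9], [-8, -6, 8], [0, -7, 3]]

det(A) = 30

Forward elimination:
R2 <- R2 - (-8/9)*R1:  [    0  10/9     0 ]
R3 <- R3 - (-63/10)*R2:  [ 0  0  3 ]
Upper-triangular form:
[ 9     8  -9 ]
[ 0  10/9   0 ]
[ 0     0   3 ]
det(A) = (-1)^0 * (9) * (10/9) * (3) = 30  (0 row swaps -> sign +1)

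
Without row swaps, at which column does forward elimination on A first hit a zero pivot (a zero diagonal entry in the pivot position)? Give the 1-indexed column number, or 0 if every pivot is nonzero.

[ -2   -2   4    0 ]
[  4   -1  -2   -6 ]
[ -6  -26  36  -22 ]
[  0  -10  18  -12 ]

first zero-pivot column = 3

Naive forward elimination:
R2 <- R2 - (-2)*R1:  [  0  -5   6  -6 ]
R3 <- R3 - (3)*R1:  [   0  -20   24  -22 ]
R3 <- R3 - (4)*R2:  [ 0  0  0  2 ]
R4 <- R4 - (2)*R2:  [ 0  0  6  0 ]
Matrix at this point:
[ -2  -2  4   0 ]
[  0  -5  6  -6 ]
[  0   0  0   2 ]
[  0   0  6   0 ]
Pivot entry (3,3) is zero but row 4 has 6 in column 3 -> naive elimination stops; a row interchange (e.g. R3 <-> R4) would be required here.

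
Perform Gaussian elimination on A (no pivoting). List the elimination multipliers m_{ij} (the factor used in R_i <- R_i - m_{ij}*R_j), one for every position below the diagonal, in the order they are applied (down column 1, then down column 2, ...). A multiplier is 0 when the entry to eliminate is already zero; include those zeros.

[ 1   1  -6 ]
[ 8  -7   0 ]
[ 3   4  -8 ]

Forward elimination:
R2 <- R2 - (8)*R1:  [   0  -15   48 ]
R3 <- R3 - (3)*R1:  [  0   1  10 ]
R3 <- R3 - (-1/15)*R2:  [    0     0  66/5 ]
Multipliers (in order of application): m_{21} = 8, m_{31} = 3, m_{32} = -1/15

multipliers: 8, 3, -1/15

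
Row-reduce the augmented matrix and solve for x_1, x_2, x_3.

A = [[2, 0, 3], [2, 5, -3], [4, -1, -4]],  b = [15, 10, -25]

(0, 5, 5)

Forward elimination on [A|b]:
R2 <- R2 - (1)*R1:  [  0   5  -6  -5 ]
R3 <- R3 - (2)*R1:  [   0   -1  -10  -55 ]
R3 <- R3 - (-1/5)*R2:  [     0      0  -56/5    -56 ]
Row echelon form:
[ 2  0      3  |   15 ]
[ 0  5     -6  |   -5 ]
[ 0  0  -56/5  |  -56 ]
Back-substitution:
x_3 = (-56) / (-56/5) = 5
x_2 = (-5 - (-6)*(5)) / 5 = 5
x_1 = (15 - (3)*(5)) / 2 = 0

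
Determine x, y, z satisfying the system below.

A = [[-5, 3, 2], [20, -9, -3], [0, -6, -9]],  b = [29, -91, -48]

Forward elimination on [A|b]:
R2 <- R2 - (-4)*R1:  [  0   3   5  25 ]
R3 <- R3 - (-2)*R2:  [ 0  0  1  2 ]
Row echelon form:
[ -5  3  2  |  29 ]
[  0  3  5  |  25 ]
[  0  0  1  |   2 ]
Back-substitution:
z = (2) / 1 = 2
y = (25 - (5)*(2)) / 3 = 5
x = (29 - (3)*(5) - (2)*(2)) / -5 = -2

(-2, 5, 2)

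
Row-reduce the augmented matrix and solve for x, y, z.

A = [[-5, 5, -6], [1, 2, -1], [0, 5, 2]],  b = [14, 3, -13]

(1, -1, -4)

Forward elimination on [A|b]:
R2 <- R2 - (-1/5)*R1:  [     0      3  -11/5   29/5 ]
R3 <- R3 - (5/3)*R2:  [     0      0   17/3  -68/3 ]
Row echelon form:
[ -5  5     -6  |     14 ]
[  0  3  -11/5  |   29/5 ]
[  0  0   17/3  |  -68/3 ]
Back-substitution:
z = (-68/3) / (17/3) = -4
y = (29/5 - (-11/5)*(-4)) / 3 = -1
x = (14 - (5)*(-1) - (-6)*(-4)) / -5 = 1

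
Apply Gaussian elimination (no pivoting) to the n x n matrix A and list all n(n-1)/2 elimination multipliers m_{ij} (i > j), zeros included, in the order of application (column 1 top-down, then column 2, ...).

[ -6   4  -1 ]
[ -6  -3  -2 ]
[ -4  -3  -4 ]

multipliers: 1, 2/3, 17/21

Forward elimination:
R2 <- R2 - (1)*R1:  [  0  -7  -1 ]
R3 <- R3 - (2/3)*R1:  [     0  -17/3  -10/3 ]
R3 <- R3 - (17/21)*R2:  [      0       0  -53/21 ]
Multipliers (in order of application): m_{21} = 1, m_{31} = 2/3, m_{32} = 17/21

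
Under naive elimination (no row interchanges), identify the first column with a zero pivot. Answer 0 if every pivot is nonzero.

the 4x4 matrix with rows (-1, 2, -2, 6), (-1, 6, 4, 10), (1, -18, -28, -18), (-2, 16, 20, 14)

first zero-pivot column = 0

Naive forward elimination:
R2 <- R2 - (1)*R1:  [ 0  4  6  4 ]
R3 <- R3 - (-1)*R1:  [   0  -16  -30  -12 ]
R4 <- R4 - (2)*R1:  [  0  12  24   2 ]
R3 <- R3 - (-4)*R2:  [  0   0  -6   4 ]
R4 <- R4 - (3)*R2:  [   0    0    6  -10 ]
R4 <- R4 - (-1)*R3:  [  0   0   0  -6 ]
All pivots nonzero; naive elimination completes without hitting a zero pivot.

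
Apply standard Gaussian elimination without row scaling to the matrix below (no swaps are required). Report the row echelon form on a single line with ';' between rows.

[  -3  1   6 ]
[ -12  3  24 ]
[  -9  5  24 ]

Forward elimination:
R2 <- R2 - (4)*R1:  [  0  -1   0 ]
R3 <- R3 - (3)*R1:  [ 0  2  6 ]
R3 <- R3 - (-2)*R2:  [ 0  0  6 ]
Row echelon form:
[ -3   1  6 ]
[  0  -1  0 ]
[  0   0  6 ]

REF = [-3 1 6; 0 -1 0; 0 0 6]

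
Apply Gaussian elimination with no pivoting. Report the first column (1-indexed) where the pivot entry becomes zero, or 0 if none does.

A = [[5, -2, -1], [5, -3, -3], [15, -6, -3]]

first zero-pivot column = 3

Naive forward elimination:
R2 <- R2 - (1)*R1:  [  0  -1  -2 ]
R3 <- R3 - (3)*R1:  [ 0  0  0 ]
Matrix at this point:
[ 5  -2  -1 ]
[ 0  -1  -2 ]
[ 0   0   0 ]
Pivot entry (3,3) in the last row is zero and there are no rows below to swap with -> zero pivot in column 3 (A is singular).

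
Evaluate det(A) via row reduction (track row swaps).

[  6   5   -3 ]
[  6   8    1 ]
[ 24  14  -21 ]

det(A) = -18

Forward elimination:
R2 <- R2 - (1)*R1:  [ 0  3  4 ]
R3 <- R3 - (4)*R1:  [  0  -6  -9 ]
R3 <- R3 - (-2)*R2:  [  0   0  -1 ]
Upper-triangular form:
[ 6  5  -3 ]
[ 0  3   4 ]
[ 0  0  -1 ]
det(A) = (-1)^0 * (6) * (3) * (-1) = -18  (0 row swaps -> sign +1)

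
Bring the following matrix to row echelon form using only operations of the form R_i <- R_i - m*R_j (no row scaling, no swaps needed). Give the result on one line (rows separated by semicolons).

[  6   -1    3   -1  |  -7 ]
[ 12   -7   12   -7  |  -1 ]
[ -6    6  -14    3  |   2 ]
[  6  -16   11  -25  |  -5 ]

Forward elimination:
R2 <- R2 - (2)*R1:  [  0  -5   6  -5  13 ]
R3 <- R3 - (-1)*R1:  [   0    5  -11    2   -5 ]
R4 <- R4 - (1)*R1:  [   0  -15    8  -24    2 ]
R3 <- R3 - (-1)*R2:  [  0   0  -5  -3   8 ]
R4 <- R4 - (3)*R2:  [   0    0  -10   -9  -37 ]
R4 <- R4 - (2)*R3:  [   0    0    0   -3  -53 ]
Row echelon form:
[ 6  -1   3  -1  |   -7 ]
[ 0  -5   6  -5  |   13 ]
[ 0   0  -5  -3  |    8 ]
[ 0   0   0  -3  |  -53 ]

REF = [6 -1 3 -1 -7; 0 -5 6 -5 13; 0 0 -5 -3 8; 0 0 0 -3 -53]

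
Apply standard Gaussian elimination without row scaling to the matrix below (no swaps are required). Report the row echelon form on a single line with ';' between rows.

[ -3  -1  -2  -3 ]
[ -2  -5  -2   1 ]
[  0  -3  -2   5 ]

Forward elimination:
R2 <- R2 - (2/3)*R1:  [     0  -13/3   -2/3      3 ]
R3 <- R3 - (9/13)*R2:  [      0       0  -20/13   38/13 ]
Row echelon form:
[ -3     -1      -2     -3 ]
[  0  -13/3    -2/3      3 ]
[  0      0  -20/13  38/13 ]

REF = [-3 -1 -2 -3; 0 -13/3 -2/3 3; 0 0 -20/13 38/13]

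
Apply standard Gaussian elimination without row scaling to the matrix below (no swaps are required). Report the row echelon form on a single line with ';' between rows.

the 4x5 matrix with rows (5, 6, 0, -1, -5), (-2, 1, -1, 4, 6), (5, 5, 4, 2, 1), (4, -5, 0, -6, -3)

REF = [5 6 0 -1 -5; 0 17/5 -1 18/5 4; 0 0 63/17 69/17 122/17; 0 0 0 25/3 163/9]

Forward elimination:
R2 <- R2 - (-2/5)*R1:  [    0  17/5    -1  18/5     4 ]
R3 <- R3 - (1)*R1:  [  0  -1   4   3   6 ]
R4 <- R4 - (4/5)*R1:  [     0  -49/5      0  -26/5      1 ]
R3 <- R3 - (-5/17)*R2:  [      0       0   63/17   69/17  122/17 ]
R4 <- R4 - (-49/17)*R2:  [      0       0  -49/17   88/17  213/17 ]
R4 <- R4 - (-7/9)*R3:  [     0      0      0   25/3  163/9 ]
Row echelon form:
[ 5     6      0     -1      -5 ]
[ 0  17/5     -1   18/5       4 ]
[ 0     0  63/17  69/17  122/17 ]
[ 0     0      0   25/3   163/9 ]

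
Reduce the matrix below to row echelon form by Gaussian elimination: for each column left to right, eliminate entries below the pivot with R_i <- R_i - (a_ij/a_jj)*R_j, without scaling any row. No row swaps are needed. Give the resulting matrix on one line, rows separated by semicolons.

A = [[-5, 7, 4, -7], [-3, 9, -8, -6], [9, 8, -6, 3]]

REF = [-5 7 4 -7; 0 24/5 -52/5 -9/5; 0 0 275/6 -15/8]

Forward elimination:
R2 <- R2 - (3/5)*R1:  [     0   24/5  -52/5   -9/5 ]
R3 <- R3 - (-9/5)*R1:  [     0  103/5    6/5  -48/5 ]
R3 <- R3 - (103/24)*R2:  [     0      0  275/6  -15/8 ]
Row echelon form:
[ -5     7      4     -7 ]
[  0  24/5  -52/5   -9/5 ]
[  0     0  275/6  -15/8 ]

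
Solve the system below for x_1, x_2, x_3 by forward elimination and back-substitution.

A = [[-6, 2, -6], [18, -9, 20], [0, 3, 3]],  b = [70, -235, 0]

(-5, 5, -5)

Forward elimination on [A|b]:
R2 <- R2 - (-3)*R1:  [   0   -3    2  -25 ]
R3 <- R3 - (-1)*R2:  [   0    0    5  -25 ]
Row echelon form:
[ -6   2  -6  |   70 ]
[  0  -3   2  |  -25 ]
[  0   0   5  |  -25 ]
Back-substitution:
x_3 = (-25) / 5 = -5
x_2 = (-25 - (2)*(-5)) / -3 = 5
x_1 = (70 - (2)*(5) - (-6)*(-5)) / -6 = -5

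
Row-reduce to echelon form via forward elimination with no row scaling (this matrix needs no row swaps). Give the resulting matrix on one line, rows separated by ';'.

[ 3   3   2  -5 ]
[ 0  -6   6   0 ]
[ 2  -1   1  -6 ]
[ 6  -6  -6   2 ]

REF = [3 3 2 -5; 0 -6 6 0; 0 0 -10/3 -8/3; 0 0 0 148/5]

Forward elimination:
R3 <- R3 - (2/3)*R1:  [    0    -3  -1/3  -8/3 ]
R4 <- R4 - (2)*R1:  [   0  -12  -10   12 ]
R3 <- R3 - (1/2)*R2:  [     0      0  -10/3   -8/3 ]
R4 <- R4 - (2)*R2:  [   0    0  -22   12 ]
R4 <- R4 - (33/5)*R3:  [     0      0      0  148/5 ]
Row echelon form:
[ 3   3      2     -5 ]
[ 0  -6      6      0 ]
[ 0   0  -10/3   -8/3 ]
[ 0   0      0  148/5 ]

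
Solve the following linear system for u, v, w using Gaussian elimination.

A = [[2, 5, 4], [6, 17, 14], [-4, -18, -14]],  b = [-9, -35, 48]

(5, -3, -1)

Forward elimination on [A|b]:
R2 <- R2 - (3)*R1:  [  0   2   2  -8 ]
R3 <- R3 - (-2)*R1:  [  0  -8  -6  30 ]
R3 <- R3 - (-4)*R2:  [  0   0   2  -2 ]
Row echelon form:
[ 2  5  4  |  -9 ]
[ 0  2  2  |  -8 ]
[ 0  0  2  |  -2 ]
Back-substitution:
w = (-2) / 2 = -1
v = (-8 - (2)*(-1)) / 2 = -3
u = (-9 - (5)*(-3) - (4)*(-1)) / 2 = 5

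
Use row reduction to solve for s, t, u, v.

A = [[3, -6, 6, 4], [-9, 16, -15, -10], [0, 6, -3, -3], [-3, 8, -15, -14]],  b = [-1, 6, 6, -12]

(-1, 2, 3, -1)

Forward elimination on [A|b]:
R2 <- R2 - (-3)*R1:  [  0  -2   3   2   3 ]
R4 <- R4 - (-1)*R1:  [   0    2   -9  -10  -13 ]
R3 <- R3 - (-3)*R2:  [  0   0   6   3  15 ]
R4 <- R4 - (-1)*R2:  [   0    0   -6   -8  -10 ]
R4 <- R4 - (-1)*R3:  [  0   0   0  -5   5 ]
Row echelon form:
[ 3  -6  6   4  |  -1 ]
[ 0  -2  3   2  |   3 ]
[ 0   0  6   3  |  15 ]
[ 0   0  0  -5  |   5 ]
Back-substitution:
v = (5) / -5 = -1
u = (15 - (3)*(-1)) / 6 = 3
t = (3 - (3)*(3) - (2)*(-1)) / -2 = 2
s = (-1 - (-6)*(2) - (6)*(3) - (4)*(-1)) / 3 = -1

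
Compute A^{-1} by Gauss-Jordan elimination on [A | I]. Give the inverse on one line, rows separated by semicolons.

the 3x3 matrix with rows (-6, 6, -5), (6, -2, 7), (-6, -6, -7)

Gauss-Jordan on [A | I]:
R1 <- (1/-6)*R1:  [    1    -1   5/6  |  -1/6     0     0 ]
R2 <- R2 - (6)*R1:  [ 0  4  2  |  1  1  0 ]
R3 <- R3 - (-6)*R1:  [   0  -12   -2  |   -1    0    1 ]
R2 <- (1/4)*R2:  [   0    1  1/2  |  1/4  1/4    0 ]
R1 <- R1 - (-1)*R2:  [    1     0   4/3  |  1/12   1/4     0 ]
R3 <- R3 - (-12)*R2:  [ 0  0  4  |  2  3  1 ]
R3 <- (1/4)*R3:  [   0    0    1  |  1/2  3/4  1/4 ]
R1 <- R1 - (4/3)*R3:  [     1      0      0  |  -7/12   -3/4   -1/3 ]
R2 <- R2 - (1/2)*R3:  [    0     1     0  |     0  -1/8  -1/8 ]
Right block of [I | A^{-1}] is the inverse:
[ -7/12  -3/4  -1/3 ]
[     0  -1/8  -1/8 ]
[   1/2   3/4   1/4 ]

inverse = [-7/12 -3/4 -1/3; 0 -1/8 -1/8; 1/2 3/4 1/4]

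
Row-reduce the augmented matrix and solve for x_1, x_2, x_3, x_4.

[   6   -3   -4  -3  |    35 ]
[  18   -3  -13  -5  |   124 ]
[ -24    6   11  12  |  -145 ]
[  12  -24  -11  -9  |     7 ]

(3, 5, -5, -4)

Forward elimination on [A|b]:
R2 <- R2 - (3)*R1:  [  0   6  -1   4  19 ]
R3 <- R3 - (-4)*R1:  [  0  -6  -5   0  -5 ]
R4 <- R4 - (2)*R1:  [   0  -18   -3   -3  -63 ]
R3 <- R3 - (-1)*R2:  [  0   0  -6   4  14 ]
R4 <- R4 - (-3)*R2:  [  0   0  -6   9  -6 ]
R4 <- R4 - (1)*R3:  [   0    0    0    5  -20 ]
Row echelon form:
[ 6  -3  -4  -3  |   35 ]
[ 0   6  -1   4  |   19 ]
[ 0   0  -6   4  |   14 ]
[ 0   0   0   5  |  -20 ]
Back-substitution:
x_4 = (-20) / 5 = -4
x_3 = (14 - (4)*(-4)) / -6 = -5
x_2 = (19 - (-1)*(-5) - (4)*(-4)) / 6 = 5
x_1 = (35 - (-3)*(5) - (-4)*(-5) - (-3)*(-4)) / 6 = 3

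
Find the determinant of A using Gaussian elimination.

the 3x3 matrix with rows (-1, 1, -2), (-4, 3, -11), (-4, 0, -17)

det(A) = 3

Forward elimination:
R2 <- R2 - (4)*R1:  [  0  -1  -3 ]
R3 <- R3 - (4)*R1:  [  0  -4  -9 ]
R3 <- R3 - (4)*R2:  [ 0  0  3 ]
Upper-triangular form:
[ -1   1  -2 ]
[  0  -1  -3 ]
[  0   0   3 ]
det(A) = (-1)^0 * (-1) * (-1) * (3) = 3  (0 row swaps -> sign +1)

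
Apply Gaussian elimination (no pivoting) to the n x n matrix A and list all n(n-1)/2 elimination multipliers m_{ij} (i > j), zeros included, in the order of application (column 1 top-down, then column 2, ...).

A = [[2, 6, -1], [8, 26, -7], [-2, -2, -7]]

Forward elimination:
R2 <- R2 - (4)*R1:  [  0   2  -3 ]
R3 <- R3 - (-1)*R1:  [  0   4  -8 ]
R3 <- R3 - (2)*R2:  [  0   0  -2 ]
Multipliers (in order of application): m_{21} = 4, m_{31} = -1, m_{32} = 2

multipliers: 4, -1, 2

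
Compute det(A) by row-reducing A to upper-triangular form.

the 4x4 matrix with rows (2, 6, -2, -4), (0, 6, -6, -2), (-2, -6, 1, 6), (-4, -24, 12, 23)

Forward elimination:
R3 <- R3 - (-1)*R1:  [  0   0  -1   2 ]
R4 <- R4 - (-2)*R1:  [   0  -12    8   15 ]
R4 <- R4 - (-2)*R2:  [  0   0  -4  11 ]
R4 <- R4 - (4)*R3:  [ 0  0  0  3 ]
Upper-triangular form:
[ 2  6  -2  -4 ]
[ 0  6  -6  -2 ]
[ 0  0  -1   2 ]
[ 0  0   0   3 ]
det(A) = (-1)^0 * (2) * (6) * (-1) * (3) = -36  (0 row swaps -> sign +1)

det(A) = -36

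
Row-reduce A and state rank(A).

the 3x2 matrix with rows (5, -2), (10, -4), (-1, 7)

rank(A) = 2

Row reduction:
R2 <- R2 - (2)*R1:  [ 0  0 ]
R3 <- R3 - (-1/5)*R1:  [    0  33/5 ]
R2 <-> R3   (pivot in column 2 was zero)
[ 5    -2 ]
[ 0  33/5 ]
[ 0     0 ]
Row echelon form:
[ 5    -2 ]
[ 0  33/5 ]
[ 0     0 ]
Nonzero rows / pivot columns: 2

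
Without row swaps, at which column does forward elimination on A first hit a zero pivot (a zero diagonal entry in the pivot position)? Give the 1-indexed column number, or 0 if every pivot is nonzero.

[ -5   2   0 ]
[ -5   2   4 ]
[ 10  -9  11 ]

Naive forward elimination:
R2 <- R2 - (1)*R1:  [ 0  0  4 ]
R3 <- R3 - (-2)*R1:  [  0  -5  11 ]
Matrix at this point:
[ -5   2   0 ]
[  0   0   4 ]
[  0  -5  11 ]
Pivot entry (2,2) is zero but row 3 has -5 in column 2 -> naive elimination stops; a row interchange (e.g. R2 <-> R3) would be required here.

first zero-pivot column = 2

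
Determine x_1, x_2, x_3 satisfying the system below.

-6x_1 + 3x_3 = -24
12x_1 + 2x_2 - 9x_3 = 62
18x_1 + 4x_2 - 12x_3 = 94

(3, 4, -2)

Forward elimination on [A|b]:
R2 <- R2 - (-2)*R1:  [  0   2  -3  14 ]
R3 <- R3 - (-3)*R1:  [  0   4  -3  22 ]
R3 <- R3 - (2)*R2:  [  0   0   3  -6 ]
Row echelon form:
[ -6  0   3  |  -24 ]
[  0  2  -3  |   14 ]
[  0  0   3  |   -6 ]
Back-substitution:
x_3 = (-6) / 3 = -2
x_2 = (14 - (-3)*(-2)) / 2 = 4
x_1 = (-24 - (3)*(-2)) / -6 = 3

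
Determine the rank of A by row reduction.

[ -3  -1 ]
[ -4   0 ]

rank(A) = 2

Row reduction:
R2 <- R2 - (4/3)*R1:  [   0  4/3 ]
Row echelon form:
[ -3   -1 ]
[  0  4/3 ]
Nonzero rows / pivot columns: 2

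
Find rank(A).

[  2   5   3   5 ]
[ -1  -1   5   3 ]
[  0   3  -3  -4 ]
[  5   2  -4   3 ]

Row reduction:
R2 <- R2 - (-1/2)*R1:  [    0   3/2  13/2  11/2 ]
R4 <- R4 - (5/2)*R1:  [     0  -21/2  -23/2  -19/2 ]
R3 <- R3 - (2)*R2:  [   0    0  -16  -15 ]
R4 <- R4 - (-7)*R2:  [  0   0  34  29 ]
R4 <- R4 - (-17/8)*R3:  [     0      0      0  -23/8 ]
Row echelon form:
[ 2    5     3      5 ]
[ 0  3/2  13/2   11/2 ]
[ 0    0   -16    -15 ]
[ 0    0     0  -23/8 ]
Nonzero rows / pivot columns: 4

rank(A) = 4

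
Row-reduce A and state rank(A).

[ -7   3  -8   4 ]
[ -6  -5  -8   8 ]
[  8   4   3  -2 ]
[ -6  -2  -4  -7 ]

Row reduction:
R2 <- R2 - (6/7)*R1:  [     0  -53/7   -8/7   32/7 ]
R3 <- R3 - (-8/7)*R1:  [     0   52/7  -43/7   18/7 ]
R4 <- R4 - (6/7)*R1:  [     0  -32/7   20/7  -73/7 ]
R3 <- R3 - (-52/53)*R2:  [       0        0  -385/53   374/53 ]
R4 <- R4 - (32/53)*R2:  [       0        0   188/53  -699/53 ]
R4 <- R4 - (-188/385)*R3:  [       0        0        0  -341/35 ]
Row echelon form:
[ -7      3       -8        4 ]
[  0  -53/7     -8/7     32/7 ]
[  0      0  -385/53   374/53 ]
[  0      0        0  -341/35 ]
Nonzero rows / pivot columns: 4

rank(A) = 4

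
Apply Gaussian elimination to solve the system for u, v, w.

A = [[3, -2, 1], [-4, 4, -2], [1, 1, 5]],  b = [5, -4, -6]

Forward elimination on [A|b]:
R2 <- R2 - (-4/3)*R1:  [    0   4/3  -2/3   8/3 ]
R3 <- R3 - (1/3)*R1:  [     0    5/3   14/3  -23/3 ]
R3 <- R3 - (5/4)*R2:  [    0     0  11/2   -11 ]
Row echelon form:
[ 3   -2     1  |    5 ]
[ 0  4/3  -2/3  |  8/3 ]
[ 0    0  11/2  |  -11 ]
Back-substitution:
w = (-11) / (11/2) = -2
v = (8/3 - (-2/3)*(-2)) / (4/3) = 1
u = (5 - (-2)*(1) - (1)*(-2)) / 3 = 3

(3, 1, -2)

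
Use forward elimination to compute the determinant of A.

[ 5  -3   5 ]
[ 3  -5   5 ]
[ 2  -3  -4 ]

det(A) = 114

Forward elimination:
R2 <- R2 - (3/5)*R1:  [     0  -16/5      2 ]
R3 <- R3 - (2/5)*R1:  [    0  -9/5    -6 ]
R3 <- R3 - (9/16)*R2:  [     0      0  -57/8 ]
Upper-triangular form:
[ 5     -3      5 ]
[ 0  -16/5      2 ]
[ 0      0  -57/8 ]
det(A) = (-1)^0 * (5) * (-16/5) * (-57/8) = 114  (0 row swaps -> sign +1)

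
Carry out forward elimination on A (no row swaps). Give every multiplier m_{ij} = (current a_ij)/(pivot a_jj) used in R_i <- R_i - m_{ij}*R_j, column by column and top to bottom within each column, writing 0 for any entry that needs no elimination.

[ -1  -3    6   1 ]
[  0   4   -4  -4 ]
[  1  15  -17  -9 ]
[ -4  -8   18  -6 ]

multipliers: 0, -1, 4, 3, 1, -2

Forward elimination:
R2: entry in column 1 is already 0 -> m_{21} = 0 (no row operation needed)
R3 <- R3 - (-1)*R1:  [   0   12  -11   -8 ]
R4 <- R4 - (4)*R1:  [   0    4   -6  -10 ]
R3 <- R3 - (3)*R2:  [ 0  0  1  4 ]
R4 <- R4 - (1)*R2:  [  0   0  -2  -6 ]
R4 <- R4 - (-2)*R3:  [ 0  0  0  2 ]
Multipliers (in order of application): m_{21} = 0, m_{31} = -1, m_{41} = 4, m_{32} = 3, m_{42} = 1, m_{43} = -2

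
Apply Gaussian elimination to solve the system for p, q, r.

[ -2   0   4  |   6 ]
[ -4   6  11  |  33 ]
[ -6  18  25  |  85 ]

(-1, 3, 1)

Forward elimination on [A|b]:
R2 <- R2 - (2)*R1:  [  0   6   3  21 ]
R3 <- R3 - (3)*R1:  [  0  18  13  67 ]
R3 <- R3 - (3)*R2:  [ 0  0  4  4 ]
Row echelon form:
[ -2  0  4  |   6 ]
[  0  6  3  |  21 ]
[  0  0  4  |   4 ]
Back-substitution:
r = (4) / 4 = 1
q = (21 - (3)*(1)) / 6 = 3
p = (6 - (4)*(1)) / -2 = -1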